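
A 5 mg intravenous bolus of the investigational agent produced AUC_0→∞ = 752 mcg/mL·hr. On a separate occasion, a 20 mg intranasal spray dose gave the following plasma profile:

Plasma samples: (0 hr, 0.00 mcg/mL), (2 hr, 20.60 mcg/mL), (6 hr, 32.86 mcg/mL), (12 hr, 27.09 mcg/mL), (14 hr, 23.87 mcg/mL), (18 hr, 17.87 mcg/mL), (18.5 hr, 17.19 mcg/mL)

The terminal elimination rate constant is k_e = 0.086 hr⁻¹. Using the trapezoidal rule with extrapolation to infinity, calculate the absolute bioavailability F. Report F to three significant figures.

F = 0.216

Trapezoidal AUC_0→18.5 (intranasal spray):
  [0→2]: (0.00+20.60)/2 × 2 = 20.6
  [2→6]: (20.60+32.86)/2 × 4 = 106.92
  [6→12]: (32.86+27.09)/2 × 6 = 179.85
  [12→14]: (27.09+23.87)/2 × 2 = 50.96
  [14→18]: (23.87+17.87)/2 × 4 = 83.48
  [18→18.5]: (17.87+17.19)/2 × 0.5 = 8.765
  Sum = 450.575 mcg/mL·hr
Tail: C_last/k_e = 17.19/0.086 = 199.884
AUC_0→∞ (intranasal spray) = 450.575 + 199.884 = 650.459 mcg/mL·hr
F = (AUC_ev/D_ev)/(AUC_iv/D_iv) = (650.459/20)/(752/5) = 32.52295/150.4 = 0.2162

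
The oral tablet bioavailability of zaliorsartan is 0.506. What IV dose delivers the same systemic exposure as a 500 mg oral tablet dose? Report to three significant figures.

D_iv = 253 mg

Systemic exposure from an extravascular dose = F × D_ev, so the equivalent IV dose is F × D_ev.
D_iv = F × D_ev = 0.506 × 500 = 253 mg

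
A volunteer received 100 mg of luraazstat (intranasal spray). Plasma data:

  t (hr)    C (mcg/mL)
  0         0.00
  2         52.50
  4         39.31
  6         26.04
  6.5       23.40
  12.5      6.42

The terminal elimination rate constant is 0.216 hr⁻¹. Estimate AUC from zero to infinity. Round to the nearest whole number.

Trapezoidal AUC_0→12.5:
  [0→2]: (0.00+52.50)/2 × 2 = 52.5
  [2→4]: (52.50+39.31)/2 × 2 = 91.81
  [4→6]: (39.31+26.04)/2 × 2 = 65.35
  [6→6.5]: (26.04+23.40)/2 × 0.5 = 12.36
  [6.5→12.5]: (23.40+6.42)/2 × 6 = 89.46
  Sum = 311.48 mcg/mL·hr
Extrapolated tail: C_last / k_e = 6.42 / 0.216 = 29.722
AUC_0→∞ = 311.48 + 29.722 = 341.202 mcg/mL·hr

AUC = 341 mcg/mL·hr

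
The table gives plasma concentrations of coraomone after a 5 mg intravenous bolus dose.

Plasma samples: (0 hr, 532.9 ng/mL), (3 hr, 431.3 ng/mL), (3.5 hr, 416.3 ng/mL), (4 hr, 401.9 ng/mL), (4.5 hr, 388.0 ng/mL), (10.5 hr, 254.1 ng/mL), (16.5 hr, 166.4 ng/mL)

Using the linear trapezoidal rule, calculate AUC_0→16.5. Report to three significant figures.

Trapezoidal AUC_0→16.5:
  [0→3]: (532.9+431.3)/2 × 3 = 1446.3
  [3→3.5]: (431.3+416.3)/2 × 0.5 = 211.9
  [3.5→4]: (416.3+401.9)/2 × 0.5 = 204.55
  [4→4.5]: (401.9+388.0)/2 × 0.5 = 197.475
  [4.5→10.5]: (388.0+254.1)/2 × 6 = 1926.3
  [10.5→16.5]: (254.1+166.4)/2 × 6 = 1261.5
  Sum = 5248.025 ng/mL·hr

AUC = 5250 ng/mL·hr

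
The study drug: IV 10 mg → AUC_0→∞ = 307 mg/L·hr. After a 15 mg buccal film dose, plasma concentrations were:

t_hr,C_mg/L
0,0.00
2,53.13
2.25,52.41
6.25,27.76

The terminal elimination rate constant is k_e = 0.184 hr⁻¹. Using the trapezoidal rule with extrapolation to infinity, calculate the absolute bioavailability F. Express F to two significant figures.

Trapezoidal AUC_0→6.25 (buccal film):
  [0→2]: (0.00+53.13)/2 × 2 = 53.13
  [2→2.25]: (53.13+52.41)/2 × 0.25 = 13.1925
  [2.25→6.25]: (52.41+27.76)/2 × 4 = 160.34
  Sum = 226.6625 mg/L·hr
Tail: C_last/k_e = 27.76/0.184 = 150.870
AUC_0→∞ (buccal film) = 226.6625 + 150.870 = 377.5325 mg/L·hr
F = (AUC_ev/D_ev)/(AUC_iv/D_iv) = (377.5325/15)/(307/10) = 25.1688/30.7 = 0.8198

F = 0.82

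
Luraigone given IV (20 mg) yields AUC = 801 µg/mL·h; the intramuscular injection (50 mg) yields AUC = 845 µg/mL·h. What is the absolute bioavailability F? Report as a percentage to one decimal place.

F = (AUC_ev / D_ev) / (AUC_iv / D_iv)
  = (845/50) / (801/20)
  = 16.9 / 40.05 = 0.4220
  = 42.20%

F = 42.2%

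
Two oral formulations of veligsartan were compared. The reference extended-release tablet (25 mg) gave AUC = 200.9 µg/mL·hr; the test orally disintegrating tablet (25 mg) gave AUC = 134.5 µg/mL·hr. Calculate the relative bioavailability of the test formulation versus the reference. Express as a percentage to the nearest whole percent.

F_rel = (AUC_test/D_test) / (AUC_ref/D_ref)
      = (134.5/25) / (200.9/25)
      = 5.38 / 8.036 = 0.6695 = 66.95%

F_rel = 67%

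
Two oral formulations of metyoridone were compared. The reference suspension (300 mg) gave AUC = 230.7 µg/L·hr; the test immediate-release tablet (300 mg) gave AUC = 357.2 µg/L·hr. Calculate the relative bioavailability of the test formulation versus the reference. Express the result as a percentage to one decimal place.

F_rel = 154.8%

F_rel = (AUC_test/D_test) / (AUC_ref/D_ref)
      = (357.2/300) / (230.7/300)
      = 1.19067 / 0.769 = 1.5483 = 154.83%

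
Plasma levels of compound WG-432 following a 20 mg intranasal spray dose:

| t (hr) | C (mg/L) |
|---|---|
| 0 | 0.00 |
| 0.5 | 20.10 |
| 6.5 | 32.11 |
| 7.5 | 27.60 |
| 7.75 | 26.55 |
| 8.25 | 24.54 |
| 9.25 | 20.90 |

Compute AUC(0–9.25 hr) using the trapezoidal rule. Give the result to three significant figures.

Trapezoidal AUC_0→9.25:
  [0→0.5]: (0.00+20.10)/2 × 0.5 = 5.025
  [0.5→6.5]: (20.10+32.11)/2 × 6 = 156.63
  [6.5→7.5]: (32.11+27.60)/2 × 1 = 29.855
  [7.5→7.75]: (27.60+26.55)/2 × 0.25 = 6.76875
  [7.75→8.25]: (26.55+24.54)/2 × 0.5 = 12.7725
  [8.25→9.25]: (24.54+20.90)/2 × 1 = 22.72
  Sum = 233.77125 mg/L·hr

AUC = 234 mg/L·hr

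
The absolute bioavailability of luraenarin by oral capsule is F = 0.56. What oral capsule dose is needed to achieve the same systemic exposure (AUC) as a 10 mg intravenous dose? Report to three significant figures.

D_oral = 17.9 mg

For equal systemic exposure: F × D_ev = D_iv
D_ev = D_iv / F = 10 / 0.56 = 17.8571 mg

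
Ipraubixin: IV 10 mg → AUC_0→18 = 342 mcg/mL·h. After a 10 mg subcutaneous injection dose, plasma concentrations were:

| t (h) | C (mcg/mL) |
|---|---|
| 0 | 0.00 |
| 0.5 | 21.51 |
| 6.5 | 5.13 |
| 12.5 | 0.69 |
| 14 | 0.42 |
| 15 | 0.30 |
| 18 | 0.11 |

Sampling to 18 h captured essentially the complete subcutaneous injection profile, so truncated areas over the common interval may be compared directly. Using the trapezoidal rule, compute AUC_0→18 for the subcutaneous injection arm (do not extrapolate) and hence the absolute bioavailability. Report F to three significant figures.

Trapezoidal AUC_0→18 (subcutaneous injection):
  [0→0.5]: (0.00+21.51)/2 × 0.5 = 5.3775
  [0.5→6.5]: (21.51+5.13)/2 × 6 = 79.92
  [6.5→12.5]: (5.13+0.69)/2 × 6 = 17.46
  [12.5→14]: (0.69+0.42)/2 × 1.5 = 0.8325
  [14→15]: (0.42+0.30)/2 × 1 = 0.36
  [15→18]: (0.30+0.11)/2 × 3 = 0.615
  Sum = 104.565 mcg/mL·h
F = (AUC_ev/D_ev)/(AUC_iv/D_iv) = (104.565/10)/(342/10) = 10.4565/34.2 = 0.3057

F = 0.306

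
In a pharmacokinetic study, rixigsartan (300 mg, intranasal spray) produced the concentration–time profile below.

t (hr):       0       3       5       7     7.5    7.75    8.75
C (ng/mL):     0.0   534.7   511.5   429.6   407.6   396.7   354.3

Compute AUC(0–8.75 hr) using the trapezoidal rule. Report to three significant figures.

Trapezoidal AUC_0→8.75:
  [0→3]: (0.0+534.7)/2 × 3 = 802.05
  [3→5]: (534.7+511.5)/2 × 2 = 1046.2
  [5→7]: (511.5+429.6)/2 × 2 = 941.1
  [7→7.5]: (429.6+407.6)/2 × 0.5 = 209.3
  [7.5→7.75]: (407.6+396.7)/2 × 0.25 = 100.5375
  [7.75→8.75]: (396.7+354.3)/2 × 1 = 375.5
  Sum = 3474.6875 ng/mL·hr

AUC = 3470 ng/mL·hr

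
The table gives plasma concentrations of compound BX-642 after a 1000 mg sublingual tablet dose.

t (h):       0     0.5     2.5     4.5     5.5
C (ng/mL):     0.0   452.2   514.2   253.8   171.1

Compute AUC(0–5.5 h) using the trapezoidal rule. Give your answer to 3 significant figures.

AUC = 2060 ng/mL·h

Trapezoidal AUC_0→5.5:
  [0→0.5]: (0.0+452.2)/2 × 0.5 = 113.05
  [0.5→2.5]: (452.2+514.2)/2 × 2 = 966.4
  [2.5→4.5]: (514.2+253.8)/2 × 2 = 768.0
  [4.5→5.5]: (253.8+171.1)/2 × 1 = 212.45
  Sum = 2059.9 ng/mL·h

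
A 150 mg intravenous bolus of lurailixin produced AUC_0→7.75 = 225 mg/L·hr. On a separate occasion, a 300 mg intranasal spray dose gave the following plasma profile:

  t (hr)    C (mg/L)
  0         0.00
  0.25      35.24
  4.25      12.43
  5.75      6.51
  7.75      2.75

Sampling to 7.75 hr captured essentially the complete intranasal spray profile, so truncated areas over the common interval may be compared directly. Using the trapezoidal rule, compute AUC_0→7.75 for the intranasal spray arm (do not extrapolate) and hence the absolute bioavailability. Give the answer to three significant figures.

Trapezoidal AUC_0→7.75 (intranasal spray):
  [0→0.25]: (0.00+35.24)/2 × 0.25 = 4.405
  [0.25→4.25]: (35.24+12.43)/2 × 4 = 95.34
  [4.25→5.75]: (12.43+6.51)/2 × 1.5 = 14.205
  [5.75→7.75]: (6.51+2.75)/2 × 2 = 9.26
  Sum = 123.21 mg/L·hr
F = (AUC_ev/D_ev)/(AUC_iv/D_iv) = (123.21/300)/(225/150) = 0.4107/1.5 = 0.2738

F = 0.274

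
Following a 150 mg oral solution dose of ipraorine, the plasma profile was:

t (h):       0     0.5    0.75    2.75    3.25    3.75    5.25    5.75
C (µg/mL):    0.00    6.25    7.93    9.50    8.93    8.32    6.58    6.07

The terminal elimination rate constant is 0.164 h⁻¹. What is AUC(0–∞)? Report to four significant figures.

AUC = 81.03 µg/mL·h

Trapezoidal AUC_0→5.75:
  [0→0.5]: (0.00+6.25)/2 × 0.5 = 1.5625
  [0.5→0.75]: (6.25+7.93)/2 × 0.25 = 1.7725
  [0.75→2.75]: (7.93+9.50)/2 × 2 = 17.43
  [2.75→3.25]: (9.50+8.93)/2 × 0.5 = 4.6075
  [3.25→3.75]: (8.93+8.32)/2 × 0.5 = 4.3125
  [3.75→5.25]: (8.32+6.58)/2 × 1.5 = 11.175
  [5.25→5.75]: (6.58+6.07)/2 × 0.5 = 3.1625
  Sum = 44.0225 µg/mL·h
Extrapolated tail: C_last / k_e = 6.07 / 0.164 = 37.012
AUC_0→∞ = 44.0225 + 37.012 = 81.0345 µg/mL·h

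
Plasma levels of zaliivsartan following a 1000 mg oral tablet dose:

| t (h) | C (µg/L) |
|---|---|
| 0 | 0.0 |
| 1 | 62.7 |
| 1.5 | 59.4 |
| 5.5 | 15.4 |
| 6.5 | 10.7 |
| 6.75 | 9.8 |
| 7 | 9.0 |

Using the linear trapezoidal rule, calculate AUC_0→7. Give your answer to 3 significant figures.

Trapezoidal AUC_0→7:
  [0→1]: (0.0+62.7)/2 × 1 = 31.35
  [1→1.5]: (62.7+59.4)/2 × 0.5 = 30.525
  [1.5→5.5]: (59.4+15.4)/2 × 4 = 149.6
  [5.5→6.5]: (15.4+10.7)/2 × 1 = 13.05
  [6.5→6.75]: (10.7+9.8)/2 × 0.25 = 2.5625
  [6.75→7]: (9.8+9.0)/2 × 0.25 = 2.35
  Sum = 229.4375 µg/L·h

AUC = 229 µg/L·h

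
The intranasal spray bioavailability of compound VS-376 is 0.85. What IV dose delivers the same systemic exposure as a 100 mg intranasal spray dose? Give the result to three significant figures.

D_iv = 85.0 mg

Systemic exposure from an extravascular dose = F × D_ev, so the equivalent IV dose is F × D_ev.
D_iv = F × D_ev = 0.85 × 100 = 85 mg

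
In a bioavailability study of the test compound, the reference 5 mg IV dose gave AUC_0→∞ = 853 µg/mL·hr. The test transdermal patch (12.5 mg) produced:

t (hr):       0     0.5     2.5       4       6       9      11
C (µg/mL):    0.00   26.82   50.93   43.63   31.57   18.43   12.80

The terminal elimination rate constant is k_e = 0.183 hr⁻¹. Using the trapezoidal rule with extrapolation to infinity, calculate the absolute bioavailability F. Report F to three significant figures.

F = 0.191

Trapezoidal AUC_0→11 (transdermal patch):
  [0→0.5]: (0.00+26.82)/2 × 0.5 = 6.705
  [0.5→2.5]: (26.82+50.93)/2 × 2 = 77.75
  [2.5→4]: (50.93+43.63)/2 × 1.5 = 70.92
  [4→6]: (43.63+31.57)/2 × 2 = 75.2
  [6→9]: (31.57+18.43)/2 × 3 = 75.0
  [9→11]: (18.43+12.80)/2 × 2 = 31.23
  Sum = 336.805 µg/mL·hr
Tail: C_last/k_e = 12.80/0.183 = 69.945
AUC_0→∞ (transdermal patch) = 336.805 + 69.945 = 406.75 µg/mL·hr
F = (AUC_ev/D_ev)/(AUC_iv/D_iv) = (406.75/12.5)/(853/5) = 32.54/170.6 = 0.1907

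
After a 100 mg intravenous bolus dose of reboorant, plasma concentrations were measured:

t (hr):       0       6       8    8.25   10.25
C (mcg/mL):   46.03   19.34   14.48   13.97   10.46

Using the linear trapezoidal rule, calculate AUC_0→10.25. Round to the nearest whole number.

Trapezoidal AUC_0→10.25:
  [0→6]: (46.03+19.34)/2 × 6 = 196.11
  [6→8]: (19.34+14.48)/2 × 2 = 33.82
  [8→8.25]: (14.48+13.97)/2 × 0.25 = 3.55625
  [8.25→10.25]: (13.97+10.46)/2 × 2 = 24.43
  Sum = 257.91625 mcg/mL·hr

AUC = 258 mcg/mL·hr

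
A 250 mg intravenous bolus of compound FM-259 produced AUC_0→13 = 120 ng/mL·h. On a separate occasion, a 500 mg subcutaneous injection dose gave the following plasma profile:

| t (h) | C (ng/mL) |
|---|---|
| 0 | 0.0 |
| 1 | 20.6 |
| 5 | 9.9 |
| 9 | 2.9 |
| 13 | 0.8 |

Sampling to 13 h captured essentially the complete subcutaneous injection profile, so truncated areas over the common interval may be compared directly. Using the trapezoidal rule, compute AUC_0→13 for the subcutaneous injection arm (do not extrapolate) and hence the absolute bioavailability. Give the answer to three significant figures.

Trapezoidal AUC_0→13 (subcutaneous injection):
  [0→1]: (0.0+20.6)/2 × 1 = 10.3
  [1→5]: (20.6+9.9)/2 × 4 = 61.0
  [5→9]: (9.9+2.9)/2 × 4 = 25.6
  [9→13]: (2.9+0.8)/2 × 4 = 7.4
  Sum = 104.3 ng/mL·h
F = (AUC_ev/D_ev)/(AUC_iv/D_iv) = (104.3/500)/(120/250) = 0.2086/0.48 = 0.4346

F = 0.435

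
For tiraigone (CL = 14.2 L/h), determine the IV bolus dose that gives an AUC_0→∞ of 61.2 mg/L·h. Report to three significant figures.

Dose_iv = CL × AUC_0→∞
     = 14.2 × 61.2 = 869.04 mg

Dose = 869 mg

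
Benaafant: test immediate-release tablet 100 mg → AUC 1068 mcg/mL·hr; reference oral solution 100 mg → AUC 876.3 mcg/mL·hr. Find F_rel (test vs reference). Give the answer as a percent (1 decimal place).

F_rel = 121.9%

F_rel = (AUC_test/D_test) / (AUC_ref/D_ref)
      = (1068/100) / (876.3/100)
      = 10.68 / 8.763 = 1.2188 = 121.88%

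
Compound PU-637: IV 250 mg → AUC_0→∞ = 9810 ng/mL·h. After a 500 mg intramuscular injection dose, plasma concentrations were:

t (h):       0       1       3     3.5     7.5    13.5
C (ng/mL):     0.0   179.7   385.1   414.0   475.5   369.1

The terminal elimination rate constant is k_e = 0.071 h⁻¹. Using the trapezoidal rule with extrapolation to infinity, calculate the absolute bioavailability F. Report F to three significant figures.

Trapezoidal AUC_0→13.5 (intramuscular injection):
  [0→1]: (0.0+179.7)/2 × 1 = 89.85
  [1→3]: (179.7+385.1)/2 × 2 = 564.8
  [3→3.5]: (385.1+414.0)/2 × 0.5 = 199.775
  [3.5→7.5]: (414.0+475.5)/2 × 4 = 1779.0
  [7.5→13.5]: (475.5+369.1)/2 × 6 = 2533.8
  Sum = 5167.225 ng/mL·h
Tail: C_last/k_e = 369.1/0.071 = 5198.592
AUC_0→∞ (intramuscular injection) = 5167.225 + 5198.592 = 10365.817 ng/mL·h
F = (AUC_ev/D_ev)/(AUC_iv/D_iv) = (10365.817/500)/(9810/250) = 20.731634/39.24 = 0.5283

F = 0.528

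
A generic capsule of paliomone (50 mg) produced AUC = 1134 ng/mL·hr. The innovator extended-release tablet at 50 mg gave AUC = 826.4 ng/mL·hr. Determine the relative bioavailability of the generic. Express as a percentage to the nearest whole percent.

F_rel = 137%

F_rel = (AUC_test/D_test) / (AUC_ref/D_ref)
      = (1134/50) / (826.4/50)
      = 22.68 / 16.528 = 1.3722 = 137.22%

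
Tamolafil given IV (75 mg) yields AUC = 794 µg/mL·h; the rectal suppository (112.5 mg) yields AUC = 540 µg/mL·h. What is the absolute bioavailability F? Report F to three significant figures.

F = 0.453

F = (AUC_ev / D_ev) / (AUC_iv / D_iv)
  = (540/112.5) / (794/75)
  = 4.8 / 10.5867 = 0.4534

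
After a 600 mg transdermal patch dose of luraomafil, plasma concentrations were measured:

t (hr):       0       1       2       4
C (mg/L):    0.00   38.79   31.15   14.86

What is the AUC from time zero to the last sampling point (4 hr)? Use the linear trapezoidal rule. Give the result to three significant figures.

AUC = 100 mg/L·hr

Trapezoidal AUC_0→4:
  [0→1]: (0.00+38.79)/2 × 1 = 19.395
  [1→2]: (38.79+31.15)/2 × 1 = 34.97
  [2→4]: (31.15+14.86)/2 × 2 = 46.01
  Sum = 100.375 mg/L·hr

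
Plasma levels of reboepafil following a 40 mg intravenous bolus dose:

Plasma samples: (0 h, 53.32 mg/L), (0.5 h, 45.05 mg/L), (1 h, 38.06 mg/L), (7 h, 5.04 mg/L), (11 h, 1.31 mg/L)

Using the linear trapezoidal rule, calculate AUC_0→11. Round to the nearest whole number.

AUC = 187 mg/L·h

Trapezoidal AUC_0→11:
  [0→0.5]: (53.32+45.05)/2 × 0.5 = 24.5925
  [0.5→1]: (45.05+38.06)/2 × 0.5 = 20.7775
  [1→7]: (38.06+5.04)/2 × 6 = 129.3
  [7→11]: (5.04+1.31)/2 × 4 = 12.7
  Sum = 187.37 mg/L·h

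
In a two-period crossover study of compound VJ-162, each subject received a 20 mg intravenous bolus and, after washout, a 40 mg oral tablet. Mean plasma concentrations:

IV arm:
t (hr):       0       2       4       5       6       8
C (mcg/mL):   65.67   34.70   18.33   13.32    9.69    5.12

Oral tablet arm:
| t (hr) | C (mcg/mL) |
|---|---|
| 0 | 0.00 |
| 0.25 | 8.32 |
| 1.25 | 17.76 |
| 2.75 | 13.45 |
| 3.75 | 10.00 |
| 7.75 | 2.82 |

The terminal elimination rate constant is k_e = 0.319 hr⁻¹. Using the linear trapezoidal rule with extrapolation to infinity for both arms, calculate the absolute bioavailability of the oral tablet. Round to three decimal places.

Trapezoidal AUC_0→8 (IV):
  [0→2]: (65.67+34.70)/2 × 2 = 100.37
  [2→4]: (34.70+18.33)/2 × 2 = 53.03
  [4→5]: (18.33+13.32)/2 × 1 = 15.825
  [5→6]: (13.32+9.69)/2 × 1 = 11.505
  [6→8]: (9.69+5.12)/2 × 2 = 14.81
  Sum = 195.54 mcg/mL·hr
IV tail: 5.12/0.319 = 16.050; AUC_iv,0→∞ = 195.54 + 16.050 = 211.59 mcg/mL·hr
Trapezoidal AUC_0→7.75 (oral tablet):
  [0→0.25]: (0.00+8.32)/2 × 0.25 = 1.04
  [0.25→1.25]: (8.32+17.76)/2 × 1 = 13.04
  [1.25→2.75]: (17.76+13.45)/2 × 1.5 = 23.4075
  [2.75→3.75]: (13.45+10.00)/2 × 1 = 11.725
  [3.75→7.75]: (10.00+2.82)/2 × 4 = 25.64
  Sum = 74.8525 mcg/mL·hr
oral tablet tail: 2.82/0.319 = 8.840; AUC_ev,0→∞ = 74.8525 + 8.840 = 83.6925 mcg/mL·hr
F = (AUC_ev/D_ev)/(AUC_iv/D_iv) = (83.6925/40)/(211.59/20) = 2.0923125/10.5795 = 0.1978

F = 0.198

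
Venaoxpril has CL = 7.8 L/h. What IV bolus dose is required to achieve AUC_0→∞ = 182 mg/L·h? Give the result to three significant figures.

Dose_iv = CL × AUC_0→∞
     = 7.8 × 182 = 1419.6 mg

Dose = 1420 mg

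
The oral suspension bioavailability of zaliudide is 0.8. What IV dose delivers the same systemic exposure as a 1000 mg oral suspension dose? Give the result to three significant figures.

Systemic exposure from an extravascular dose = F × D_ev, so the equivalent IV dose is F × D_ev.
D_iv = F × D_ev = 0.8 × 1000 = 800 mg

D_iv = 800 mg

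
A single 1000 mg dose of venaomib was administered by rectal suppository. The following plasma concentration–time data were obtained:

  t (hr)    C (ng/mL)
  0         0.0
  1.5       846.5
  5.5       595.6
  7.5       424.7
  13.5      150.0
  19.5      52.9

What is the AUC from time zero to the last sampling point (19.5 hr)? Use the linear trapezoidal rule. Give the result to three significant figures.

Trapezoidal AUC_0→19.5:
  [0→1.5]: (0.0+846.5)/2 × 1.5 = 634.875
  [1.5→5.5]: (846.5+595.6)/2 × 4 = 2884.2
  [5.5→7.5]: (595.6+424.7)/2 × 2 = 1020.3
  [7.5→13.5]: (424.7+150.0)/2 × 6 = 1724.1
  [13.5→19.5]: (150.0+52.9)/2 × 6 = 608.7
  Sum = 6872.175 ng/mL·hr

AUC = 6870 ng/mL·hr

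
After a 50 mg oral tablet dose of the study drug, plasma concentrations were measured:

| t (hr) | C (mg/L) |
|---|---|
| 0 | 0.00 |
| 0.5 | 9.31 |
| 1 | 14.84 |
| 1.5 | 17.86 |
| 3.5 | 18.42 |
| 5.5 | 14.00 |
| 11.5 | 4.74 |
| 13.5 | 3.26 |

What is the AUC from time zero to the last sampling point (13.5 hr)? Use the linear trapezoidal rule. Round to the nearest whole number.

Trapezoidal AUC_0→13.5:
  [0→0.5]: (0.00+9.31)/2 × 0.5 = 2.3275
  [0.5→1]: (9.31+14.84)/2 × 0.5 = 6.0375
  [1→1.5]: (14.84+17.86)/2 × 0.5 = 8.175
  [1.5→3.5]: (17.86+18.42)/2 × 2 = 36.28
  [3.5→5.5]: (18.42+14.00)/2 × 2 = 32.42
  [5.5→11.5]: (14.00+4.74)/2 × 6 = 56.22
  [11.5→13.5]: (4.74+3.26)/2 × 2 = 8.0
  Sum = 149.46 mg/L·hr

AUC = 149 mg/L·hr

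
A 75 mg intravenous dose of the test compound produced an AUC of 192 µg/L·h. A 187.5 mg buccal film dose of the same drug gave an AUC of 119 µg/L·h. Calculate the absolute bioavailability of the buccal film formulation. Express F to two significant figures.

F = (AUC_ev / D_ev) / (AUC_iv / D_iv)
  = (119/187.5) / (192/75)
  = 0.634667 / 2.56 = 0.2479

F = 0.25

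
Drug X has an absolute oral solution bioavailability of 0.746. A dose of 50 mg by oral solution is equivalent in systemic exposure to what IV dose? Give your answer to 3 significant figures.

Systemic exposure from an extravascular dose = F × D_ev, so the equivalent IV dose is F × D_ev.
D_iv = F × D_ev = 0.746 × 50 = 37.3 mg

D_iv = 37.3 mg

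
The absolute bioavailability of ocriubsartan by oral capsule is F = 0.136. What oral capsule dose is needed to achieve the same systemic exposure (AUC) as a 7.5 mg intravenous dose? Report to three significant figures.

For equal systemic exposure: F × D_ev = D_iv
D_ev = D_iv / F = 7.5 / 0.136 = 55.1471 mg

D_oral = 55.1 mg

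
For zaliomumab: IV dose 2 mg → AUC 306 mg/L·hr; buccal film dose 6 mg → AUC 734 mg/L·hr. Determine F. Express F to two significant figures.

F = 0.80

F = (AUC_ev / D_ev) / (AUC_iv / D_iv)
  = (734/6) / (306/2)
  = 122.333 / 153 = 0.7996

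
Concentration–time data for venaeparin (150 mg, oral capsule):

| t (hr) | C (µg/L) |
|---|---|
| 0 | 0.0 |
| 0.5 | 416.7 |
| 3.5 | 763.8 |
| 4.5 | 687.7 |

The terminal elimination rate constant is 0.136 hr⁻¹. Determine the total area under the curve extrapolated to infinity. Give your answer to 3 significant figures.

AUC = 7660 µg/L·hr

Trapezoidal AUC_0→4.5:
  [0→0.5]: (0.0+416.7)/2 × 0.5 = 104.175
  [0.5→3.5]: (416.7+763.8)/2 × 3 = 1770.75
  [3.5→4.5]: (763.8+687.7)/2 × 1 = 725.75
  Sum = 2600.675 µg/L·hr
Extrapolated tail: C_last / k_e = 687.7 / 0.136 = 5056.618
AUC_0→∞ = 2600.675 + 5056.618 = 7657.293 µg/L·hr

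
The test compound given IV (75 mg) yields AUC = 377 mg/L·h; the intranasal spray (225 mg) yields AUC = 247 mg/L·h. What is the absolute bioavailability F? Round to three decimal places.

F = (AUC_ev / D_ev) / (AUC_iv / D_iv)
  = (247/225) / (377/75)
  = 1.09778 / 5.02667 = 0.2184

F = 0.218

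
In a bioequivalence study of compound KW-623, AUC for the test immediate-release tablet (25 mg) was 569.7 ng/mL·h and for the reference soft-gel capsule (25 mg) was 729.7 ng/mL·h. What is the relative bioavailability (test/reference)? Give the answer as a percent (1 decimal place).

F_rel = (AUC_test/D_test) / (AUC_ref/D_ref)
      = (569.7/25) / (729.7/25)
      = 22.788 / 29.188 = 0.7807 = 78.07%

F_rel = 78.1%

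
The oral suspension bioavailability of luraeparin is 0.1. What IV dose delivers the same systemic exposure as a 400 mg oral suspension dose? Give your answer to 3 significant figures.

Systemic exposure from an extravascular dose = F × D_ev, so the equivalent IV dose is F × D_ev.
D_iv = F × D_ev = 0.1 × 400 = 40 mg

D_iv = 40.0 mg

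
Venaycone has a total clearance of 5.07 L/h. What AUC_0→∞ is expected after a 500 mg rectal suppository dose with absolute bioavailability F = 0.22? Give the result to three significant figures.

AUC = 21.7 mg/L·h

AUC_0→∞ = F × Dose / CL
        = 0.22 × 500 / 5.07 = 21.6963 mg/L·h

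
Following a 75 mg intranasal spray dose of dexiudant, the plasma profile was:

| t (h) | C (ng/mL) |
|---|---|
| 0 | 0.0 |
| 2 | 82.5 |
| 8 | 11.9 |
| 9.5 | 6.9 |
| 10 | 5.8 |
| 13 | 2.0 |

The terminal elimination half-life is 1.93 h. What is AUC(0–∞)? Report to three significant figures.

Trapezoidal AUC_0→13:
  [0→2]: (0.0+82.5)/2 × 2 = 82.5
  [2→8]: (82.5+11.9)/2 × 6 = 283.2
  [8→9.5]: (11.9+6.9)/2 × 1.5 = 14.1
  [9.5→10]: (6.9+5.8)/2 × 0.5 = 3.175
  [10→13]: (5.8+2.0)/2 × 3 = 11.7
  Sum = 394.675 ng/mL·h
k_e = ln2 / t½ = 0.693147 / 1.93 = 0.3591 h^-1
Extrapolated tail: C_last / k_e = 2.0 / 0.3591 = 5.569
AUC_0→∞ = 394.675 + 5.569 = 400.244 ng/mL·h

AUC = 400 ng/mL·h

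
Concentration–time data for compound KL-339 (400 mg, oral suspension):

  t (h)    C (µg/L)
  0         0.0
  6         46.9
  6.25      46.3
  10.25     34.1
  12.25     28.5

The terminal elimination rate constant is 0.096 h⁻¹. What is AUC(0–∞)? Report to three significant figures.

Trapezoidal AUC_0→12.25:
  [0→6]: (0.0+46.9)/2 × 6 = 140.7
  [6→6.25]: (46.9+46.3)/2 × 0.25 = 11.65
  [6.25→10.25]: (46.3+34.1)/2 × 4 = 160.8
  [10.25→12.25]: (34.1+28.5)/2 × 2 = 62.6
  Sum = 375.75 µg/L·h
Extrapolated tail: C_last / k_e = 28.5 / 0.096 = 296.875
AUC_0→∞ = 375.75 + 296.875 = 672.625 µg/L·h

AUC = 673 µg/L·h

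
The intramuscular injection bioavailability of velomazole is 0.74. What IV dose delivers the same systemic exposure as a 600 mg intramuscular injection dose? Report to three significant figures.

D_iv = 444 mg

Systemic exposure from an extravascular dose = F × D_ev, so the equivalent IV dose is F × D_ev.
D_iv = F × D_ev = 0.74 × 600 = 444 mg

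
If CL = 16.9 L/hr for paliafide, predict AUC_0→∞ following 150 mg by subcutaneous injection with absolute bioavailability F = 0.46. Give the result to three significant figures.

AUC_0→∞ = F × Dose / CL
        = 0.46 × 150 / 16.9 = 4.08284 mg/L·hr

AUC = 4.08 mg/L·hr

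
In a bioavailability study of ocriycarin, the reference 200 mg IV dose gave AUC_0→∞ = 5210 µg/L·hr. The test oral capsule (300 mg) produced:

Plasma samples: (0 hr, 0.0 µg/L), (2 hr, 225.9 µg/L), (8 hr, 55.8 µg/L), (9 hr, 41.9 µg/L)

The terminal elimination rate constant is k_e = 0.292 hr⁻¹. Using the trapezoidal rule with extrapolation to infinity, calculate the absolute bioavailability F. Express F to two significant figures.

Trapezoidal AUC_0→9 (oral capsule):
  [0→2]: (0.0+225.9)/2 × 2 = 225.9
  [2→8]: (225.9+55.8)/2 × 6 = 845.1
  [8→9]: (55.8+41.9)/2 × 1 = 48.85
  Sum = 1119.85 µg/L·hr
Tail: C_last/k_e = 41.9/0.292 = 143.493
AUC_0→∞ (oral capsule) = 1119.85 + 143.493 = 1263.343 µg/L·hr
F = (AUC_ev/D_ev)/(AUC_iv/D_iv) = (1263.343/300)/(5210/200) = 4.21114/26.05 = 0.1617

F = 0.16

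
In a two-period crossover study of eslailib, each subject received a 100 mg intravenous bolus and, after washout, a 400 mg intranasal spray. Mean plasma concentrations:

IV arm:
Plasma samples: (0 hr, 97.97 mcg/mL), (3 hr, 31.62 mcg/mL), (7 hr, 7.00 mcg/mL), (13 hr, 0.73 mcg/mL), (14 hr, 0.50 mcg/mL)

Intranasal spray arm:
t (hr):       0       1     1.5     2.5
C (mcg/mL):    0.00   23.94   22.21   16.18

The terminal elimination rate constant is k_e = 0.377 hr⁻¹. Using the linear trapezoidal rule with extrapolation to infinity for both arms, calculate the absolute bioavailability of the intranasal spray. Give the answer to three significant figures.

Trapezoidal AUC_0→14 (IV):
  [0→3]: (97.97+31.62)/2 × 3 = 194.385
  [3→7]: (31.62+7.00)/2 × 4 = 77.24
  [7→13]: (7.00+0.73)/2 × 6 = 23.19
  [13→14]: (0.73+0.50)/2 × 1 = 0.615
  Sum = 295.43 mcg/mL·hr
IV tail: 0.50/0.377 = 1.326; AUC_iv,0→∞ = 295.43 + 1.326 = 296.756 mcg/mL·hr
Trapezoidal AUC_0→2.5 (intranasal spray):
  [0→1]: (0.00+23.94)/2 × 1 = 11.97
  [1→1.5]: (23.94+22.21)/2 × 0.5 = 11.5375
  [1.5→2.5]: (22.21+16.18)/2 × 1 = 19.195
  Sum = 42.7025 mcg/mL·hr
intranasal spray tail: 16.18/0.377 = 42.918; AUC_ev,0→∞ = 42.7025 + 42.918 = 85.6205 mcg/mL·hr
F = (AUC_ev/D_ev)/(AUC_iv/D_iv) = (85.6205/400)/(296.756/100) = 0.21405125/2.96756 = 0.0721

F = 0.0721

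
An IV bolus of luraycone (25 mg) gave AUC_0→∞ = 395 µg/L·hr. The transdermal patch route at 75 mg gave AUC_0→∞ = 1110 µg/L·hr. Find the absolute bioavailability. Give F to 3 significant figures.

F = (AUC_ev / D_ev) / (AUC_iv / D_iv)
  = (1110/75) / (395/25)
  = 14.8 / 15.8 = 0.9367

F = 0.937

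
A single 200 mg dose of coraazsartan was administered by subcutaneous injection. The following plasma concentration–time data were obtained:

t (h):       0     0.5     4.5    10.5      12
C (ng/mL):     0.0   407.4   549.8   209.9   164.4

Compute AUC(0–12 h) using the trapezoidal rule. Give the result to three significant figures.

AUC = 4580 ng/mL·h

Trapezoidal AUC_0→12:
  [0→0.5]: (0.0+407.4)/2 × 0.5 = 101.85
  [0.5→4.5]: (407.4+549.8)/2 × 4 = 1914.4
  [4.5→10.5]: (549.8+209.9)/2 × 6 = 2279.1
  [10.5→12]: (209.9+164.4)/2 × 1.5 = 280.725
  Sum = 4576.075 ng/mL·h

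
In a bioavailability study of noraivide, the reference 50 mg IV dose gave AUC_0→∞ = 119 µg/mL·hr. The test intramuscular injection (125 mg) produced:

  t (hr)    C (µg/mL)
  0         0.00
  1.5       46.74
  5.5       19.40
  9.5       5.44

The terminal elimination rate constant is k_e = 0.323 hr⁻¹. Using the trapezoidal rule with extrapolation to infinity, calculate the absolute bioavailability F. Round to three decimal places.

F = 0.786

Trapezoidal AUC_0→9.5 (intramuscular injection):
  [0→1.5]: (0.00+46.74)/2 × 1.5 = 35.055
  [1.5→5.5]: (46.74+19.40)/2 × 4 = 132.28
  [5.5→9.5]: (19.40+5.44)/2 × 4 = 49.68
  Sum = 217.015 µg/mL·hr
Tail: C_last/k_e = 5.44/0.323 = 16.842
AUC_0→∞ (intramuscular injection) = 217.015 + 16.842 = 233.857 µg/mL·hr
F = (AUC_ev/D_ev)/(AUC_iv/D_iv) = (233.857/125)/(119/50) = 1.870856/2.38 = 0.7861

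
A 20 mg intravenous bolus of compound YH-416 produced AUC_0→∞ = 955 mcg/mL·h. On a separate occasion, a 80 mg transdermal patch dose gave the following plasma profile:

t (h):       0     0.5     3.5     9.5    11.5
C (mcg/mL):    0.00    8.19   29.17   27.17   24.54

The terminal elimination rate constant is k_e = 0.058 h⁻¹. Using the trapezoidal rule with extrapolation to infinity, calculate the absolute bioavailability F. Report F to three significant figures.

F = 0.184

Trapezoidal AUC_0→11.5 (transdermal patch):
  [0→0.5]: (0.00+8.19)/2 × 0.5 = 2.0475
  [0.5→3.5]: (8.19+29.17)/2 × 3 = 56.04
  [3.5→9.5]: (29.17+27.17)/2 × 6 = 169.02
  [9.5→11.5]: (27.17+24.54)/2 × 2 = 51.71
  Sum = 278.8175 mcg/mL·h
Tail: C_last/k_e = 24.54/0.058 = 423.103
AUC_0→∞ (transdermal patch) = 278.8175 + 423.103 = 701.9205 mcg/mL·h
F = (AUC_ev/D_ev)/(AUC_iv/D_iv) = (701.9205/80)/(955/20) = 8.77401/47.75 = 0.1837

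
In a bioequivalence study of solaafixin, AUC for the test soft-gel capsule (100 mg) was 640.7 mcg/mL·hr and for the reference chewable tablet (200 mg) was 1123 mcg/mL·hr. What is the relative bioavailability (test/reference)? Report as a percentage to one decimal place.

F_rel = (AUC_test/D_test) / (AUC_ref/D_ref)
      = (640.7/100) / (1123/200)
      = 6.407 / 5.615 = 1.1411 = 114.11%

F_rel = 114.1%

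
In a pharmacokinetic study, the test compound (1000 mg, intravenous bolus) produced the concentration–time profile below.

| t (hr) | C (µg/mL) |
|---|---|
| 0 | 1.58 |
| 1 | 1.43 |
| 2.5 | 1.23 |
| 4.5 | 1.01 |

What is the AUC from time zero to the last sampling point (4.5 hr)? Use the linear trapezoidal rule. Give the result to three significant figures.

Trapezoidal AUC_0→4.5:
  [0→1]: (1.58+1.43)/2 × 1 = 1.505
  [1→2.5]: (1.43+1.23)/2 × 1.5 = 1.995
  [2.5→4.5]: (1.23+1.01)/2 × 2 = 2.24
  Sum = 5.74 µg/mL·hr

AUC = 5.74 µg/mL·hr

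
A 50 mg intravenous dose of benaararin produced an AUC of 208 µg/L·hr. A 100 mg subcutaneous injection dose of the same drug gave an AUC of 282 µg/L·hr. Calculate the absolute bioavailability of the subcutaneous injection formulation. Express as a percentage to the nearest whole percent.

F = (AUC_ev / D_ev) / (AUC_iv / D_iv)
  = (282/100) / (208/50)
  = 2.82 / 4.16 = 0.6779
  = 67.79%

F = 68%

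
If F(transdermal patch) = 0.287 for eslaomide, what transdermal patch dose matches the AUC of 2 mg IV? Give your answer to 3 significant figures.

D_transdermal = 6.97 mg

For equal systemic exposure: F × D_ev = D_iv
D_ev = D_iv / F = 2 / 0.287 = 6.96864 mg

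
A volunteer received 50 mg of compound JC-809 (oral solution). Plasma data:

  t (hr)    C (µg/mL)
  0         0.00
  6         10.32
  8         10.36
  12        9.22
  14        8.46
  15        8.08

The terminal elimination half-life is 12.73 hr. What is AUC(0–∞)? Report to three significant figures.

Trapezoidal AUC_0→15:
  [0→6]: (0.00+10.32)/2 × 6 = 30.96
  [6→8]: (10.32+10.36)/2 × 2 = 20.68
  [8→12]: (10.36+9.22)/2 × 4 = 39.16
  [12→14]: (9.22+8.46)/2 × 2 = 17.68
  [14→15]: (8.46+8.08)/2 × 1 = 8.27
  Sum = 116.75 µg/mL·hr
k_e = ln2 / t½ = 0.693147 / 12.73 = 0.0544 hr^-1
Extrapolated tail: C_last / k_e = 8.08 / 0.0544 = 148.529
AUC_0→∞ = 116.75 + 148.529 = 265.279 µg/mL·hr

AUC = 265 µg/mL·hr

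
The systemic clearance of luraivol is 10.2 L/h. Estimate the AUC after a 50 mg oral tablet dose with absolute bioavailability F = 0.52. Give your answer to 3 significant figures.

AUC = 2.55 mg/L·h

AUC_0→∞ = F × Dose / CL
        = 0.52 × 50 / 10.2 = 2.54902 mg/L·h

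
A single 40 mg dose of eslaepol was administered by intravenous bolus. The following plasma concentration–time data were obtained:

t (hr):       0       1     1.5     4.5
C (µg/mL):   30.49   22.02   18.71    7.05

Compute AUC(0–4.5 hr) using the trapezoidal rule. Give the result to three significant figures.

Trapezoidal AUC_0→4.5:
  [0→1]: (30.49+22.02)/2 × 1 = 26.255
  [1→1.5]: (22.02+18.71)/2 × 0.5 = 10.1825
  [1.5→4.5]: (18.71+7.05)/2 × 3 = 38.64
  Sum = 75.0775 µg/mL·hr

AUC = 75.1 µg/mL·hr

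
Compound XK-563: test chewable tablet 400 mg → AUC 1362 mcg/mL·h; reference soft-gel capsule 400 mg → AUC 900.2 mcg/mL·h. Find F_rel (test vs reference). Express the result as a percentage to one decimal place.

F_rel = (AUC_test/D_test) / (AUC_ref/D_ref)
      = (1362/400) / (900.2/400)
      = 3.405 / 2.2505 = 1.5130 = 151.30%

F_rel = 151.3%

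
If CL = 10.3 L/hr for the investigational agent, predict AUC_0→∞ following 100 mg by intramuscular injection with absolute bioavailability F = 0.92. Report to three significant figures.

AUC_0→∞ = F × Dose / CL
        = 0.92 × 100 / 10.3 = 8.93204 mg/L·hr

AUC = 8.93 mg/L·hr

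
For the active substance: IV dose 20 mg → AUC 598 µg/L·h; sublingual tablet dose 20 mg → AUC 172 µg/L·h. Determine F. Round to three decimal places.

F = 0.288

F = (AUC_ev / D_ev) / (AUC_iv / D_iv)
  = (172/20) / (598/20)
  = 8.6 / 29.9 = 0.2876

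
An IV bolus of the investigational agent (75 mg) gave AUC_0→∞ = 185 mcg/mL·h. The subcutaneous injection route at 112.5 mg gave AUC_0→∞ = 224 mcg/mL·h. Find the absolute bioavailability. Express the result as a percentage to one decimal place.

F = 80.7%

F = (AUC_ev / D_ev) / (AUC_iv / D_iv)
  = (224/112.5) / (185/75)
  = 1.99111 / 2.46667 = 0.8072
  = 80.72%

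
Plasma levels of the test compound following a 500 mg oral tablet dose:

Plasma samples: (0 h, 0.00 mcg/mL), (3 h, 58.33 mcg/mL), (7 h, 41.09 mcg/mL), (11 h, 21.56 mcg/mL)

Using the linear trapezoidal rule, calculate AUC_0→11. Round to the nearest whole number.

AUC = 412 mcg/mL·h

Trapezoidal AUC_0→11:
  [0→3]: (0.00+58.33)/2 × 3 = 87.495
  [3→7]: (58.33+41.09)/2 × 4 = 198.84
  [7→11]: (41.09+21.56)/2 × 4 = 125.3
  Sum = 411.635 mcg/mL·h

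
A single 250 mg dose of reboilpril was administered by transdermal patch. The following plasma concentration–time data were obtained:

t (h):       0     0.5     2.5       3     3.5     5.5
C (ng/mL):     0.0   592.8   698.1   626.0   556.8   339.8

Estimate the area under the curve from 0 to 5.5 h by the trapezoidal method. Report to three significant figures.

Trapezoidal AUC_0→5.5:
  [0→0.5]: (0.0+592.8)/2 × 0.5 = 148.2
  [0.5→2.5]: (592.8+698.1)/2 × 2 = 1290.9
  [2.5→3]: (698.1+626.0)/2 × 0.5 = 331.025
  [3→3.5]: (626.0+556.8)/2 × 0.5 = 295.7
  [3.5→5.5]: (556.8+339.8)/2 × 2 = 896.6
  Sum = 2962.425 ng/mL·h

AUC = 2960 ng/mL·h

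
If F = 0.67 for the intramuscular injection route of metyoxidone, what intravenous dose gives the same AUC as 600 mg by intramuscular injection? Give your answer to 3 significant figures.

Systemic exposure from an extravascular dose = F × D_ev, so the equivalent IV dose is F × D_ev.
D_iv = F × D_ev = 0.67 × 600 = 402 mg

D_iv = 402 mg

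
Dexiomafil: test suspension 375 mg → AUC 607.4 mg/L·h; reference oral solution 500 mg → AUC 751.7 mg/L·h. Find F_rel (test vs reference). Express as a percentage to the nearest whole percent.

F_rel = 108%

F_rel = (AUC_test/D_test) / (AUC_ref/D_ref)
      = (607.4/375) / (751.7/500)
      = 1.61973 / 1.5034 = 1.0774 = 107.74%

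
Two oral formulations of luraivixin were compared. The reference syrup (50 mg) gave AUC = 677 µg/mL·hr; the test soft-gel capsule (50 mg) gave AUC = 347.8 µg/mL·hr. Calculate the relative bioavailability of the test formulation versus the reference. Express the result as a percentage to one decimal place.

F_rel = 51.4%

F_rel = (AUC_test/D_test) / (AUC_ref/D_ref)
      = (347.8/50) / (677/50)
      = 6.956 / 13.54 = 0.5137 = 51.37%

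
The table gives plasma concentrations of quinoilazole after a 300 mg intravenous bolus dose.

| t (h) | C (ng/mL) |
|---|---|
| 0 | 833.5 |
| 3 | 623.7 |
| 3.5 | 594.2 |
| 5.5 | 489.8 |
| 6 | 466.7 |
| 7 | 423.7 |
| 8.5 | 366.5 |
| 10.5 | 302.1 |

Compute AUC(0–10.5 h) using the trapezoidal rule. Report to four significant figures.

Trapezoidal AUC_0→10.5:
  [0→3]: (833.5+623.7)/2 × 3 = 2185.8
  [3→3.5]: (623.7+594.2)/2 × 0.5 = 304.475
  [3.5→5.5]: (594.2+489.8)/2 × 2 = 1084.0
  [5.5→6]: (489.8+466.7)/2 × 0.5 = 239.125
  [6→7]: (466.7+423.7)/2 × 1 = 445.2
  [7→8.5]: (423.7+366.5)/2 × 1.5 = 592.65
  [8.5→10.5]: (366.5+302.1)/2 × 2 = 668.6
  Sum = 5519.85 ng/mL·h

AUC = 5520 ng/mL·h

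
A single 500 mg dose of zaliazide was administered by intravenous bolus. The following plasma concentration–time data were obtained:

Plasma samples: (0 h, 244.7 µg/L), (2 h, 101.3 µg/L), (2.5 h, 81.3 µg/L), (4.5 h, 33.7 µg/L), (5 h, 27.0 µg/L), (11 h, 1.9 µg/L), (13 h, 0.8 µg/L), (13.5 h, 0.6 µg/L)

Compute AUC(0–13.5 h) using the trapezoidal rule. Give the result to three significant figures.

Trapezoidal AUC_0→13.5:
  [0→2]: (244.7+101.3)/2 × 2 = 346.0
  [2→2.5]: (101.3+81.3)/2 × 0.5 = 45.65
  [2.5→4.5]: (81.3+33.7)/2 × 2 = 115.0
  [4.5→5]: (33.7+27.0)/2 × 0.5 = 15.175
  [5→11]: (27.0+1.9)/2 × 6 = 86.7
  [11→13]: (1.9+0.8)/2 × 2 = 2.7
  [13→13.5]: (0.8+0.6)/2 × 0.5 = 0.35
  Sum = 611.575 µg/L·h

AUC = 612 µg/L·h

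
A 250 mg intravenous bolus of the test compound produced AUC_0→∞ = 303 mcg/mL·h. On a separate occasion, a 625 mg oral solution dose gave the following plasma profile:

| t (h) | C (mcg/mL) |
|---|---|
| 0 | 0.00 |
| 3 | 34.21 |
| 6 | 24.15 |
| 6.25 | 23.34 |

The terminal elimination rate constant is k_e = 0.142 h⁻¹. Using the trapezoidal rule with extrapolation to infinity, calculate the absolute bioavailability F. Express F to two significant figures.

F = 0.41

Trapezoidal AUC_0→6.25 (oral solution):
  [0→3]: (0.00+34.21)/2 × 3 = 51.315
  [3→6]: (34.21+24.15)/2 × 3 = 87.54
  [6→6.25]: (24.15+23.34)/2 × 0.25 = 5.93625
  Sum = 144.79125 mcg/mL·h
Tail: C_last/k_e = 23.34/0.142 = 164.366
AUC_0→∞ (oral solution) = 144.79125 + 164.366 = 309.15725 mcg/mL·h
F = (AUC_ev/D_ev)/(AUC_iv/D_iv) = (309.15725/625)/(303/250) = 0.4946516/1.212 = 0.4081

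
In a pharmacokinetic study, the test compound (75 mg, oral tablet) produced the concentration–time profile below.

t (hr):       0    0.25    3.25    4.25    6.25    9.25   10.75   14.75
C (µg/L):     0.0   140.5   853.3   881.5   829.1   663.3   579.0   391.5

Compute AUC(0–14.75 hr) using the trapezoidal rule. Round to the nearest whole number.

Trapezoidal AUC_0→14.75:
  [0→0.25]: (0.0+140.5)/2 × 0.25 = 17.5625
  [0.25→3.25]: (140.5+853.3)/2 × 3 = 1490.7
  [3.25→4.25]: (853.3+881.5)/2 × 1 = 867.4
  [4.25→6.25]: (881.5+829.1)/2 × 2 = 1710.6
  [6.25→9.25]: (829.1+663.3)/2 × 3 = 2238.6
  [9.25→10.75]: (663.3+579.0)/2 × 1.5 = 931.725
  [10.75→14.75]: (579.0+391.5)/2 × 4 = 1941.0
  Sum = 9197.5875 µg/L·hr

AUC = 9198 µg/L·hr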